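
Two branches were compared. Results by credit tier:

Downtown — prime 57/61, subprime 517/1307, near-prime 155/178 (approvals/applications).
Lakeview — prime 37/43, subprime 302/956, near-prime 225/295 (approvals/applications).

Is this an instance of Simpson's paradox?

Prime: Downtown 57/61 = 93.4%, Lakeview 37/43 = 86.0% → Downtown
Subprime: Downtown 517/1307 = 39.6%, Lakeview 302/956 = 31.6% → Downtown
Near-prime: Downtown 155/178 = 87.1%, Lakeview 225/295 = 76.3% → Downtown
Overall: Downtown 729/1546 = 47.2%, Lakeview 564/1294 = 43.6% → Downtown
Downtown wins overall and in every credit group — no reversal.

No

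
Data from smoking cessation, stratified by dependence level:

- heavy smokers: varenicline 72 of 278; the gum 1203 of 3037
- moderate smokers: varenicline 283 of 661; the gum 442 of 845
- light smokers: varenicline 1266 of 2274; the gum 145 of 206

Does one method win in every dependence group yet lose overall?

Heavy smokers: varenicline 72/278 = 25.9%, the gum 1203/3037 = 39.6% → the gum
Moderate smokers: varenicline 283/661 = 42.8%, the gum 442/845 = 52.3% → the gum
Light smokers: varenicline 1266/2274 = 55.7%, the gum 145/206 = 70.4% → the gum
Overall: varenicline 1621/3213 = 50.5%, the gum 1790/4088 = 43.8% → varenicline
The gum wins each dependence group but varenicline wins overall — the comparison reverses. The gum's participants skew toward heavy smokers, which has a lower base rate.

Yes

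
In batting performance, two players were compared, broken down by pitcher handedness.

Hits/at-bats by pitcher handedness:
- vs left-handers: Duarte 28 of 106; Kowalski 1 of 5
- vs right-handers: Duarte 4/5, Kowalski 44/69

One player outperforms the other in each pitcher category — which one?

Vs left-handers: Duarte 28/106 = 26.4%, Kowalski 1/5 = 20.0% → Duarte
Vs right-handers: Duarte 4/5 = 80.0%, Kowalski 44/69 = 63.8% → Duarte
Duarte has the higher rate in both groups.

Duarte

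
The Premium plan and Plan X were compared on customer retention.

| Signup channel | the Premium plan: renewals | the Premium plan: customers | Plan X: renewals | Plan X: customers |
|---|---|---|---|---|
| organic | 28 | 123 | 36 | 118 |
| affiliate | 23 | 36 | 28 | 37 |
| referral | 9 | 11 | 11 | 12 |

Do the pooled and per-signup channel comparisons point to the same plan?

Organic: the Premium plan 28/123 = 22.8%, Plan X 36/118 = 30.5% → Plan X
Affiliate: the Premium plan 23/36 = 63.9%, Plan X 28/37 = 75.7% → Plan X
Referral: the Premium plan 9/11 = 81.8%, Plan X 11/12 = 91.7% → Plan X
Overall: the Premium plan 60/170 = 35.3%, Plan X 75/167 = 44.9% → Plan X
Plan X wins overall and in every signup group — no reversal.

Yes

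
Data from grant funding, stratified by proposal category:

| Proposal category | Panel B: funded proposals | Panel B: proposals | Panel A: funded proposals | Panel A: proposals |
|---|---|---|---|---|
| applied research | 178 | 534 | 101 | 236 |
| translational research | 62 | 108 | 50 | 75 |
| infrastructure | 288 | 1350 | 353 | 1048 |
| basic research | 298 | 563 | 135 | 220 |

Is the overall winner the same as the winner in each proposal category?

Yes

Applied research: Panel B 178/534 = 33.3%, Panel A 101/236 = 42.8% → Panel A
Translational research: Panel B 62/108 = 57.4%, Panel A 50/75 = 66.7% → Panel A
Infrastructure: Panel B 288/1350 = 21.3%, Panel A 353/1048 = 33.7% → Panel A
Basic research: Panel B 298/563 = 52.9%, Panel A 135/220 = 61.4% → Panel A
Overall: Panel B 826/2555 = 32.3%, Panel A 639/1579 = 40.5% → Panel A
Panel A wins overall and in every proposal group — no reversal.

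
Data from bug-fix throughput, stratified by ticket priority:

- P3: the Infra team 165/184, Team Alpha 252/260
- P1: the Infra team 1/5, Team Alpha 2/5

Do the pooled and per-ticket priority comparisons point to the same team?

Yes

P3: the Infra team 165/184 = 89.7%, Team Alpha 252/260 = 96.9% → Team Alpha
P1: the Infra team 1/5 = 20.0%, Team Alpha 2/5 = 40.0% → Team Alpha
Overall: the Infra team 166/189 = 87.8%, Team Alpha 254/265 = 95.8% → Team Alpha
Team Alpha wins overall and in every ticket group — no reversal.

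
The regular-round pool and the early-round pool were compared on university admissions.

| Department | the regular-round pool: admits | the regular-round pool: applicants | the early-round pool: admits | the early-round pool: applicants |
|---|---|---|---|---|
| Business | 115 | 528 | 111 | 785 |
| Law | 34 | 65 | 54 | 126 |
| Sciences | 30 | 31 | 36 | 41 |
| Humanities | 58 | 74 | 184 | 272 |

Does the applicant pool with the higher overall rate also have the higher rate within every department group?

Business: the regular-round pool 115/528 = 21.8%, the early-round pool 111/785 = 14.1% → the regular-round pool
Law: the regular-round pool 34/65 = 52.3%, the early-round pool 54/126 = 42.9% → the regular-round pool
Sciences: the regular-round pool 30/31 = 96.8%, the early-round pool 36/41 = 87.8% → the regular-round pool
Humanities: the regular-round pool 58/74 = 78.4%, the early-round pool 184/272 = 67.6% → the regular-round pool
Overall: the regular-round pool 237/698 = 34.0%, the early-round pool 385/1224 = 31.5% → the regular-round pool
The regular-round pool wins overall and in every department group — no reversal.

Yes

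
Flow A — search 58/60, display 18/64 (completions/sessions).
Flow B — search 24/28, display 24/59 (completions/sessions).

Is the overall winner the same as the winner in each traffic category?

Search: Flow A 58/60 = 96.7%, Flow B 24/28 = 85.7% → Flow A
Display: Flow A 18/64 = 28.1%, Flow B 24/59 = 40.7% → Flow B
Overall: Flow A 76/124 = 61.3%, Flow B 48/87 = 55.2% → Flow A
Neither sweeps: Flow A wins 1 of 2 groups, Flow B wins 1. Flow A wins overall but not every group — no Simpson reversal.

No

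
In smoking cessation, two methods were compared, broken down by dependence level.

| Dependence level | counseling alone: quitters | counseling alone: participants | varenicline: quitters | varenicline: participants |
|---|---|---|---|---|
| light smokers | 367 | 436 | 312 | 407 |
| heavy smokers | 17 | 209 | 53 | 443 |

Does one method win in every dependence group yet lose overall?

No

Light smokers: counseling alone 367/436 = 84.2%, varenicline 312/407 = 76.7% → counseling alone
Heavy smokers: counseling alone 17/209 = 8.1%, varenicline 53/443 = 12.0% → varenicline
Overall: counseling alone 384/645 = 59.5%, varenicline 365/850 = 42.9% → counseling alone
Neither sweeps: counseling alone wins 1 of 2 groups, varenicline wins 1. Counseling alone wins overall but not every group — no Simpson reversal.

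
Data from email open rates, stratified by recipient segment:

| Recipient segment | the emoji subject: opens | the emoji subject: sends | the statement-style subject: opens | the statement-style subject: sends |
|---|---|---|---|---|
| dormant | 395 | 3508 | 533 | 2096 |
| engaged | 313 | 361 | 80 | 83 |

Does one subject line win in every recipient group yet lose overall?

Dormant: the emoji subject 395/3508 = 11.3%, the statement-style subject 533/2096 = 25.4% → the statement-style subject
Engaged: the emoji subject 313/361 = 86.7%, the statement-style subject 80/83 = 96.4% → the statement-style subject
Overall: the emoji subject 708/3869 = 18.3%, the statement-style subject 613/2179 = 28.1% → the statement-style subject
The statement-style subject wins overall and in every recipient group — no reversal.

No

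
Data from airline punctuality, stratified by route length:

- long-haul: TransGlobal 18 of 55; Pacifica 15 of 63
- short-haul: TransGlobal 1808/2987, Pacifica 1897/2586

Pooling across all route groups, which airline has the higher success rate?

Pacifica

Long-haul: TransGlobal 18/55 = 32.7%, Pacifica 15/63 = 23.8% → TransGlobal
Short-haul: TransGlobal 1808/2987 = 60.5%, Pacifica 1897/2586 = 73.4% → Pacifica
Overall: TransGlobal 1826/3042 = 60.0%, Pacifica 1912/2649 = 72.2% → Pacifica
(Neither sweeps every route group, but Pacifica has the higher pooled rate.)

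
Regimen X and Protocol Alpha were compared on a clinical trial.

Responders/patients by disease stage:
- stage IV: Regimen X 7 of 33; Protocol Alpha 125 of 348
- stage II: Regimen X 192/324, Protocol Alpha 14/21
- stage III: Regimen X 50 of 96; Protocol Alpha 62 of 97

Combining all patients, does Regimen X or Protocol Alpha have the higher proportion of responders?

Regimen X

Stage IV: Regimen X 7/33 = 21.2%, Protocol Alpha 125/348 = 35.9% → Protocol Alpha
Stage II: Regimen X 192/324 = 59.3%, Protocol Alpha 14/21 = 66.7% → Protocol Alpha
Stage III: Regimen X 50/96 = 52.1%, Protocol Alpha 62/97 = 63.9% → Protocol Alpha
Overall: Regimen X 249/453 = 55.0%, Protocol Alpha 201/466 = 43.1% → Regimen X
(Protocol Alpha wins every disease group but Regimen X wins overall — Protocol Alpha's patients skew toward the low-rate stage IV group.)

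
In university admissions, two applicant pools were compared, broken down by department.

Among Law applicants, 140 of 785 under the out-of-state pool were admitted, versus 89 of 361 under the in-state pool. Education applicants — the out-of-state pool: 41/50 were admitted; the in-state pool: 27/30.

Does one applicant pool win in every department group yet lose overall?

No

Law: the out-of-state pool 140/785 = 17.8%, the in-state pool 89/361 = 24.7% → the in-state pool
Education: the out-of-state pool 41/50 = 82.0%, the in-state pool 27/30 = 90.0% → the in-state pool
Overall: the out-of-state pool 181/835 = 21.7%, the in-state pool 116/391 = 29.7% → the in-state pool
The in-state pool wins overall and in every department group — no reversal.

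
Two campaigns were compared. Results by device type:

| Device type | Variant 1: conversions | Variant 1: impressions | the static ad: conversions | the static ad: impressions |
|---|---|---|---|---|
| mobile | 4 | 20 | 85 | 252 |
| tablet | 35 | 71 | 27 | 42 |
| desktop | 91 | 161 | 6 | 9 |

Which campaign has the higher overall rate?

Variant 1

Mobile: Variant 1 4/20 = 20.0%, the static ad 85/252 = 33.7% → the static ad
Tablet: Variant 1 35/71 = 49.3%, the static ad 27/42 = 64.3% → the static ad
Desktop: Variant 1 91/161 = 56.5%, the static ad 6/9 = 66.7% → the static ad
Overall: Variant 1 130/252 = 51.6%, the static ad 118/303 = 38.9% → Variant 1
(The static ad wins every device group but Variant 1 wins overall — the static ad's impressions skew toward the low-rate mobile group.)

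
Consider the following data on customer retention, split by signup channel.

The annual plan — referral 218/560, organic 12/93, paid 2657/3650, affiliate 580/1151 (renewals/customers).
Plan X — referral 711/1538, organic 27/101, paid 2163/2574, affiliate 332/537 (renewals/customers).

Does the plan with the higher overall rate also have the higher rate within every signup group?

Referral: the annual plan 218/560 = 38.9%, Plan X 711/1538 = 46.2% → Plan X
Organic: the annual plan 12/93 = 12.9%, Plan X 27/101 = 26.7% → Plan X
Paid: the annual plan 2657/3650 = 72.8%, Plan X 2163/2574 = 84.0% → Plan X
Affiliate: the annual plan 580/1151 = 50.4%, Plan X 332/537 = 61.8% → Plan X
Overall: the annual plan 3467/5454 = 63.6%, Plan X 3233/4750 = 68.1% → Plan X
Plan X wins overall and in every signup group — no reversal.

Yes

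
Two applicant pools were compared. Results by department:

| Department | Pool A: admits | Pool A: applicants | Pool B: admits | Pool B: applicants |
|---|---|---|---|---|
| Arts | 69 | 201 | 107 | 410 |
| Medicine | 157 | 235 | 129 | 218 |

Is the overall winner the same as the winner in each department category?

Arts: Pool A 69/201 = 34.3%, Pool B 107/410 = 26.1% → Pool A
Medicine: Pool A 157/235 = 66.8%, Pool B 129/218 = 59.2% → Pool A
Overall: Pool A 226/436 = 51.8%, Pool B 236/628 = 37.6% → Pool A
Pool A wins overall and in every department group — no reversal.

Yes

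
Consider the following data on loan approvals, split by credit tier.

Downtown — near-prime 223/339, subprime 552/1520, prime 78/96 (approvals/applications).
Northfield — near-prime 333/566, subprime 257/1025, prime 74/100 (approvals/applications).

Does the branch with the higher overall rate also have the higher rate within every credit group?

Near-prime: Downtown 223/339 = 65.8%, Northfield 333/566 = 58.8% → Downtown
Subprime: Downtown 552/1520 = 36.3%, Northfield 257/1025 = 25.1% → Downtown
Prime: Downtown 78/96 = 81.2%, Northfield 74/100 = 74.0% → Downtown
Overall: Downtown 853/1955 = 43.6%, Northfield 664/1691 = 39.3% → Downtown
Downtown wins overall and in every credit group — no reversal.

Yes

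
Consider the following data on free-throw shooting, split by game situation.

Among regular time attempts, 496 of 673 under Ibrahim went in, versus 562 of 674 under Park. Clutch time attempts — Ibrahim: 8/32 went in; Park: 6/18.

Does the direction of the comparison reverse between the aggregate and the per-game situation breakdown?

Regular time: Ibrahim 496/673 = 73.7%, Park 562/674 = 83.4% → Park
Clutch time: Ibrahim 8/32 = 25.0%, Park 6/18 = 33.3% → Park
Overall: Ibrahim 504/705 = 71.5%, Park 568/692 = 82.1% → Park
Park wins overall and in every game group — no reversal.

No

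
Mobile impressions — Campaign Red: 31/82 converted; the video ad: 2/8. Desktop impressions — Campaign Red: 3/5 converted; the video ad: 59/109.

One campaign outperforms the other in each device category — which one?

Mobile: Campaign Red 31/82 = 37.8%, the video ad 2/8 = 25.0% → Campaign Red
Desktop: Campaign Red 3/5 = 60.0%, the video ad 59/109 = 54.1% → Campaign Red
Campaign Red has the higher rate in both groups.

Campaign Red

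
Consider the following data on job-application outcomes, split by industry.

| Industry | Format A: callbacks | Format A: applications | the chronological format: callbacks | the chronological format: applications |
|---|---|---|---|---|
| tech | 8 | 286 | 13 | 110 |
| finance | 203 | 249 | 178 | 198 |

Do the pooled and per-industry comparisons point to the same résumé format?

Tech: Format A 8/286 = 2.8%, the chronological format 13/110 = 11.8% → the chronological format
Finance: Format A 203/249 = 81.5%, the chronological format 178/198 = 89.9% → the chronological format
Overall: Format A 211/535 = 39.4%, the chronological format 191/308 = 62.0% → the chronological format
The chronological format wins overall and in every industry group — no reversal.

Yes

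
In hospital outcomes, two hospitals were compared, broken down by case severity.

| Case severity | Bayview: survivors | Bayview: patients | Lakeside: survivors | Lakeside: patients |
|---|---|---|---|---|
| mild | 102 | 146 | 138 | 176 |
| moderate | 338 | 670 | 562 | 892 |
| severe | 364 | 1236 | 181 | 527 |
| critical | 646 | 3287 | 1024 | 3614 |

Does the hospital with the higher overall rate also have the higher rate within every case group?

Yes

Mild: Bayview 102/146 = 69.9%, Lakeside 138/176 = 78.4% → Lakeside
Moderate: Bayview 338/670 = 50.4%, Lakeside 562/892 = 63.0% → Lakeside
Severe: Bayview 364/1236 = 29.4%, Lakeside 181/527 = 34.3% → Lakeside
Critical: Bayview 646/3287 = 19.7%, Lakeside 1024/3614 = 28.3% → Lakeside
Overall: Bayview 1450/5339 = 27.2%, Lakeside 1905/5209 = 36.6% → Lakeside
Lakeside wins overall and in every case group — no reversal.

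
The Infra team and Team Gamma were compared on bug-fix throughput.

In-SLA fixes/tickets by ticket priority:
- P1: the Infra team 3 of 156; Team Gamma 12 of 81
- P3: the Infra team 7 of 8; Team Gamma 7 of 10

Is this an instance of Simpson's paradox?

No

P1: the Infra team 3/156 = 1.9%, Team Gamma 12/81 = 14.8% → Team Gamma
P3: the Infra team 7/8 = 87.5%, Team Gamma 7/10 = 70.0% → the Infra team
Overall: the Infra team 10/164 = 6.1%, Team Gamma 19/91 = 20.9% → Team Gamma
Neither sweeps: the Infra team wins 1 of 2 groups, Team Gamma wins 1. Team Gamma wins overall but not every group — no Simpson reversal.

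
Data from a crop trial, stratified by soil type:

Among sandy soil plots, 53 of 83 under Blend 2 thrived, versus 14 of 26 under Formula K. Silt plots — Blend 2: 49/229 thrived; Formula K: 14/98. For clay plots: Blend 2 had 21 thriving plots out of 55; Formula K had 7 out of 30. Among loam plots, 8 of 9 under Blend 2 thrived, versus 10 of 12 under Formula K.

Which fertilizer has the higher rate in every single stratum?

Sandy soil: Blend 2 53/83 = 63.9%, Formula K 14/26 = 53.8% → Blend 2
Silt: Blend 2 49/229 = 21.4%, Formula K 14/98 = 14.3% → Blend 2
Clay: Blend 2 21/55 = 38.2%, Formula K 7/30 = 23.3% → Blend 2
Loam: Blend 2 8/9 = 88.9%, Formula K 10/12 = 83.3% → Blend 2
Blend 2 has the higher rate in all 4 groups.

Blend 2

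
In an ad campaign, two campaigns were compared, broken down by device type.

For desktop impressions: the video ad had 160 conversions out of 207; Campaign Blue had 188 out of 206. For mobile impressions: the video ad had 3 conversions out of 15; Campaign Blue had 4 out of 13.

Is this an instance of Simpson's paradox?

No

Desktop: the video ad 160/207 = 77.3%, Campaign Blue 188/206 = 91.3% → Campaign Blue
Mobile: the video ad 3/15 = 20.0%, Campaign Blue 4/13 = 30.8% → Campaign Blue
Overall: the video ad 163/222 = 73.4%, Campaign Blue 192/219 = 87.7% → Campaign Blue
Campaign Blue wins overall and in every device group — no reversal.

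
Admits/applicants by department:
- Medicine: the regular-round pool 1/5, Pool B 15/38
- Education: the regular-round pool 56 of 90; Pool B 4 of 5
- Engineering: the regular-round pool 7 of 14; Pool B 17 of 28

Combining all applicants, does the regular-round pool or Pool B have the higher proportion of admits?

the regular-round pool

Medicine: the regular-round pool 1/5 = 20.0%, Pool B 15/38 = 39.5% → Pool B
Education: the regular-round pool 56/90 = 62.2%, Pool B 4/5 = 80.0% → Pool B
Engineering: the regular-round pool 7/14 = 50.0%, Pool B 17/28 = 60.7% → Pool B
Overall: the regular-round pool 64/109 = 58.7%, Pool B 36/71 = 50.7% → the regular-round pool
(Pool B wins every department group but the regular-round pool wins overall — Pool B's applicants skew toward the low-rate Medicine group.)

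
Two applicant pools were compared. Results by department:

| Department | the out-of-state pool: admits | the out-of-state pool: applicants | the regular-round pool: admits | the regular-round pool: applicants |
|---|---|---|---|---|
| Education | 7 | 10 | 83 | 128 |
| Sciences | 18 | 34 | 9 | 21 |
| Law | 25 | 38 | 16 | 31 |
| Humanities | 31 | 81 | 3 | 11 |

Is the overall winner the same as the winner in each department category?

Education: the out-of-state pool 7/10 = 70.0%, the regular-round pool 83/128 = 64.8% → the out-of-state pool
Sciences: the out-of-state pool 18/34 = 52.9%, the regular-round pool 9/21 = 42.9% → the out-of-state pool
Law: the out-of-state pool 25/38 = 65.8%, the regular-round pool 16/31 = 51.6% → the out-of-state pool
Humanities: the out-of-state pool 31/81 = 38.3%, the regular-round pool 3/11 = 27.3% → the out-of-state pool
Overall: the out-of-state pool 81/163 = 49.7%, the regular-round pool 111/191 = 58.1% → the regular-round pool
The out-of-state pool wins each department group but the regular-round pool wins overall — the comparison reverses. The out-of-state pool's applicants skew toward Humanities, which has a lower base rate.

No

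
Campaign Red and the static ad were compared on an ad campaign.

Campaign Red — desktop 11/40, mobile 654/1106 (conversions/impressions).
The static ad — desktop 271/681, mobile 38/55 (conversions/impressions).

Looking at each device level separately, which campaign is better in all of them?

Desktop: Campaign Red 11/40 = 27.5%, the static ad 271/681 = 39.8% → the static ad
Mobile: Campaign Red 654/1106 = 59.1%, the static ad 38/55 = 69.1% → the static ad
The static ad has the higher rate in both groups.

the static ad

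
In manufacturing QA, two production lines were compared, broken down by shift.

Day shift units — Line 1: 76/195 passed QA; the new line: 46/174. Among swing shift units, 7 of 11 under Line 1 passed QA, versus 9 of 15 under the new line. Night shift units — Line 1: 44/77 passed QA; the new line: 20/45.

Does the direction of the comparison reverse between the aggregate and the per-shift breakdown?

Day shift: Line 1 76/195 = 39.0%, the new line 46/174 = 26.4% → Line 1
Swing shift: Line 1 7/11 = 63.6%, the new line 9/15 = 60.0% → Line 1
Night shift: Line 1 44/77 = 57.1%, the new line 20/45 = 44.4% → Line 1
Overall: Line 1 127/283 = 44.9%, the new line 75/234 = 32.1% → Line 1
Line 1 wins overall and in every shift group — no reversal.

No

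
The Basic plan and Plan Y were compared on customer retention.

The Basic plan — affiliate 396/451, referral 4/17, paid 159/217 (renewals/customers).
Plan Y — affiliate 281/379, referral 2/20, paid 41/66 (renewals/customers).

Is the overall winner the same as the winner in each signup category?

Affiliate: the Basic plan 396/451 = 87.8%, Plan Y 281/379 = 74.1% → the Basic plan
Referral: the Basic plan 4/17 = 23.5%, Plan Y 2/20 = 10.0% → the Basic plan
Paid: the Basic plan 159/217 = 73.3%, Plan Y 41/66 = 62.1% → the Basic plan
Overall: the Basic plan 559/685 = 81.6%, Plan Y 324/465 = 69.7% → the Basic plan
The Basic plan wins overall and in every signup group — no reversal.

Yes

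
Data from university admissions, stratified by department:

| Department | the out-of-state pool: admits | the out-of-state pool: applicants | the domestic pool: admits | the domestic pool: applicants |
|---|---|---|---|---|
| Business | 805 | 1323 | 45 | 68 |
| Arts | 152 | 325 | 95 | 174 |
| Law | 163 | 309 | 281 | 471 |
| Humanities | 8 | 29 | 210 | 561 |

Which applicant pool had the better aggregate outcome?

the out-of-state pool

Business: the out-of-state pool 805/1323 = 60.8%, the domestic pool 45/68 = 66.2% → the domestic pool
Arts: the out-of-state pool 152/325 = 46.8%, the domestic pool 95/174 = 54.6% → the domestic pool
Law: the out-of-state pool 163/309 = 52.8%, the domestic pool 281/471 = 59.7% → the domestic pool
Humanities: the out-of-state pool 8/29 = 27.6%, the domestic pool 210/561 = 37.4% → the domestic pool
Overall: the out-of-state pool 1128/1986 = 56.8%, the domestic pool 631/1274 = 49.5% → the out-of-state pool
(The domestic pool wins every department group but the out-of-state pool wins overall — the domestic pool's applicants skew toward the low-rate Humanities group.)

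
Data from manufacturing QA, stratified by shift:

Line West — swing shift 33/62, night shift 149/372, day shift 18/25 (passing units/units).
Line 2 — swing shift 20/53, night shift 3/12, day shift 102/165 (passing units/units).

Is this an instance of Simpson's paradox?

Swing shift: Line West 33/62 = 53.2%, Line 2 20/53 = 37.7% → Line West
Night shift: Line West 149/372 = 40.1%, Line 2 3/12 = 25.0% → Line West
Day shift: Line West 18/25 = 72.0%, Line 2 102/165 = 61.8% → Line West
Overall: Line West 200/459 = 43.6%, Line 2 125/230 = 54.3% → Line 2
Line West wins each shift group but Line 2 wins overall — the comparison reverses. Line West's units skew toward night shift, which has a lower base rate.

Yes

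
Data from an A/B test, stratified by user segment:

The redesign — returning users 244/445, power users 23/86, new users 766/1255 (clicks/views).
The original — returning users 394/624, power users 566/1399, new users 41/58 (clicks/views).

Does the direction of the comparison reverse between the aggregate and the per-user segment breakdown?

Yes

Returning users: the redesign 244/445 = 54.8%, the original 394/624 = 63.1% → the original
Power users: the redesign 23/86 = 26.7%, the original 566/1399 = 40.5% → the original
New users: the redesign 766/1255 = 61.0%, the original 41/58 = 70.7% → the original
Overall: the redesign 1033/1786 = 57.8%, the original 1001/2081 = 48.1% → the redesign
The original wins each user group but the redesign wins overall — the comparison reverses. The original's views skew toward power users, which has a lower base rate.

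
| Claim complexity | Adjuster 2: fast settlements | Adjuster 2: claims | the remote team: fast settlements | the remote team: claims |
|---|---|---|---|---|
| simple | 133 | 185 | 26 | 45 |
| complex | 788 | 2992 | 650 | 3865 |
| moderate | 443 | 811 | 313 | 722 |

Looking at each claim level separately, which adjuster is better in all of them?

Adjuster 2

Simple: Adjuster 2 133/185 = 71.9%, the remote team 26/45 = 57.8% → Adjuster 2
Complex: Adjuster 2 788/2992 = 26.3%, the remote team 650/3865 = 16.8% → Adjuster 2
Moderate: Adjuster 2 443/811 = 54.6%, the remote team 313/722 = 43.4% → Adjuster 2
Adjuster 2 has the higher rate in all 3 groups.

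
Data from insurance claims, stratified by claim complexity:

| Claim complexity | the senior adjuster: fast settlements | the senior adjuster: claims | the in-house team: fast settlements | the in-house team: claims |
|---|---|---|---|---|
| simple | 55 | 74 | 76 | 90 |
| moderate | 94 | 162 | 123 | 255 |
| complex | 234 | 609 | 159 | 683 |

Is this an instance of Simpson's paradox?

Simple: the senior adjuster 55/74 = 74.3%, the in-house team 76/90 = 84.4% → the in-house team
Moderate: the senior adjuster 94/162 = 58.0%, the in-house team 123/255 = 48.2% → the senior adjuster
Complex: the senior adjuster 234/609 = 38.4%, the in-house team 159/683 = 23.3% → the senior adjuster
Overall: the senior adjuster 383/845 = 45.3%, the in-house team 358/1028 = 34.8% → the senior adjuster
Neither sweeps: the senior adjuster wins 2 of 3 groups, the in-house team wins 1. The senior adjuster wins overall but not every group — no Simpson reversal.

No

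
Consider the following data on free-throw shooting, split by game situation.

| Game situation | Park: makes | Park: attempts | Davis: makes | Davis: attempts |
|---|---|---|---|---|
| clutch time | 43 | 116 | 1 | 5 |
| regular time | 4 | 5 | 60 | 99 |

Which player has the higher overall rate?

Clutch time: Park 43/116 = 37.1%, Davis 1/5 = 20.0% → Park
Regular time: Park 4/5 = 80.0%, Davis 60/99 = 60.6% → Park
Overall: Park 47/121 = 38.8%, Davis 61/104 = 58.7% → Davis
(Park wins every game group but Davis wins overall — Park's attempts skew toward the low-rate clutch time group.)

Davis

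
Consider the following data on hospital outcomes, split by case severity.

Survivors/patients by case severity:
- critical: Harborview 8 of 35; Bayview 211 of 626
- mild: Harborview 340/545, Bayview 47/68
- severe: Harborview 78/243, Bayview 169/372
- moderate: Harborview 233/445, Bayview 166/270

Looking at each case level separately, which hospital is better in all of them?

Bayview

Critical: Harborview 8/35 = 22.9%, Bayview 211/626 = 33.7% → Bayview
Mild: Harborview 340/545 = 62.4%, Bayview 47/68 = 69.1% → Bayview
Severe: Harborview 78/243 = 32.1%, Bayview 169/372 = 45.4% → Bayview
Moderate: Harborview 233/445 = 52.4%, Bayview 166/270 = 61.5% → Bayview
Bayview has the higher rate in all 4 groups.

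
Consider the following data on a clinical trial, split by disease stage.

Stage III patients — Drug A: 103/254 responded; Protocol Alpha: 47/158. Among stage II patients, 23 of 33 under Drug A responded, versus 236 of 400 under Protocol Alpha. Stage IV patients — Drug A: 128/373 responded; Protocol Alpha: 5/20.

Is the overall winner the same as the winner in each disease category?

Stage III: Drug A 103/254 = 40.6%, Protocol Alpha 47/158 = 29.7% → Drug A
Stage II: Drug A 23/33 = 69.7%, Protocol Alpha 236/400 = 59.0% → Drug A
Stage IV: Drug A 128/373 = 34.3%, Protocol Alpha 5/20 = 25.0% → Drug A
Overall: Drug A 254/660 = 38.5%, Protocol Alpha 288/578 = 49.8% → Protocol Alpha
Drug A wins each disease group but Protocol Alpha wins overall — the comparison reverses. Drug A's patients skew toward stage IV, which has a lower base rate.

No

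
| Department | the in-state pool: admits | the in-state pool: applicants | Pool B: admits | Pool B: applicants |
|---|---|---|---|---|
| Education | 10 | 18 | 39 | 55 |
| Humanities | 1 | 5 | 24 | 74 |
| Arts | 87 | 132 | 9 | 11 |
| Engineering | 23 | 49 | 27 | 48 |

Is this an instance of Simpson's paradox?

Education: the in-state pool 10/18 = 55.6%, Pool B 39/55 = 70.9% → Pool B
Humanities: the in-state pool 1/5 = 20.0%, Pool B 24/74 = 32.4% → Pool B
Arts: the in-state pool 87/132 = 65.9%, Pool B 9/11 = 81.8% → Pool B
Engineering: the in-state pool 23/49 = 46.9%, Pool B 27/48 = 56.2% → Pool B
Overall: the in-state pool 121/204 = 59.3%, Pool B 99/188 = 52.7% → the in-state pool
Pool B wins each department group but the in-state pool wins overall — the comparison reverses. Pool B's applicants skew toward Humanities, which has a lower base rate.

Yes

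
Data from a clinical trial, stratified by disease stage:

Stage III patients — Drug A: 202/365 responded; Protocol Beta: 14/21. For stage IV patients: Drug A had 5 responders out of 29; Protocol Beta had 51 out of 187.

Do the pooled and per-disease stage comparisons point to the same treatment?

Stage III: Drug A 202/365 = 55.3%, Protocol Beta 14/21 = 66.7% → Protocol Beta
Stage IV: Drug A 5/29 = 17.2%, Protocol Beta 51/187 = 27.3% → Protocol Beta
Overall: Drug A 207/394 = 52.5%, Protocol Beta 65/208 = 31.2% → Drug A
Protocol Beta wins each disease group but Drug A wins overall — the comparison reverses. Protocol Beta's patients skew toward stage IV, which has a lower base rate.

No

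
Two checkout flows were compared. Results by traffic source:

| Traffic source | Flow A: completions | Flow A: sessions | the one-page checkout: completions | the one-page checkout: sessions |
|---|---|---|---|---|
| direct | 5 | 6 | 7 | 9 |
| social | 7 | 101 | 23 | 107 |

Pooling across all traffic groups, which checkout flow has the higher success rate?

Direct: Flow A 5/6 = 83.3%, the one-page checkout 7/9 = 77.8% → Flow A
Social: Flow A 7/101 = 6.9%, the one-page checkout 23/107 = 21.5% → the one-page checkout
Overall: Flow A 12/107 = 11.2%, the one-page checkout 30/116 = 25.9% → the one-page checkout
(Neither sweeps every traffic group, but the one-page checkout has the higher pooled rate.)

the one-page checkout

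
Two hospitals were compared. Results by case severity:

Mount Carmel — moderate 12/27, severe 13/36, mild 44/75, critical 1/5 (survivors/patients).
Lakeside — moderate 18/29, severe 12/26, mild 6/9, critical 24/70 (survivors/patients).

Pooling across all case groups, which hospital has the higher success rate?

Moderate: Mount Carmel 12/27 = 44.4%, Lakeside 18/29 = 62.1% → Lakeside
Severe: Mount Carmel 13/36 = 36.1%, Lakeside 12/26 = 46.2% → Lakeside
Mild: Mount Carmel 44/75 = 58.7%, Lakeside 6/9 = 66.7% → Lakeside
Critical: Mount Carmel 1/5 = 20.0%, Lakeside 24/70 = 34.3% → Lakeside
Overall: Mount Carmel 70/143 = 49.0%, Lakeside 60/134 = 44.8% → Mount Carmel
(Lakeside wins every case group but Mount Carmel wins overall — Lakeside's patients skew toward the low-rate critical group.)

Mount Carmel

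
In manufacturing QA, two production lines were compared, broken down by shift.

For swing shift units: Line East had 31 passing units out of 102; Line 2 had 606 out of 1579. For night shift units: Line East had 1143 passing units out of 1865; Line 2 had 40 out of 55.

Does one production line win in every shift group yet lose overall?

Swing shift: Line East 31/102 = 30.4%, Line 2 606/1579 = 38.4% → Line 2
Night shift: Line East 1143/1865 = 61.3%, Line 2 40/55 = 72.7% → Line 2
Overall: Line East 1174/1967 = 59.7%, Line 2 646/1634 = 39.5% → Line East
Line 2 wins each shift group but Line East wins overall — the comparison reverses. Line 2's units skew toward swing shift, which has a lower base rate.

Yes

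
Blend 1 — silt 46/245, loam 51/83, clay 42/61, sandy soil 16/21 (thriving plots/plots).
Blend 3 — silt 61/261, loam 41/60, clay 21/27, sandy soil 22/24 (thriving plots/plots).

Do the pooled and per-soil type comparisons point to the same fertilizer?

Silt: Blend 1 46/245 = 18.8%, Blend 3 61/261 = 23.4% → Blend 3
Loam: Blend 1 51/83 = 61.4%, Blend 3 41/60 = 68.3% → Blend 3
Clay: Blend 1 42/61 = 68.9%, Blend 3 21/27 = 77.8% → Blend 3
Sandy soil: Blend 1 16/21 = 76.2%, Blend 3 22/24 = 91.7% → Blend 3
Overall: Blend 1 155/410 = 37.8%, Blend 3 145/372 = 39.0% → Blend 3
Blend 3 wins overall and in every soil group — no reversal.

Yes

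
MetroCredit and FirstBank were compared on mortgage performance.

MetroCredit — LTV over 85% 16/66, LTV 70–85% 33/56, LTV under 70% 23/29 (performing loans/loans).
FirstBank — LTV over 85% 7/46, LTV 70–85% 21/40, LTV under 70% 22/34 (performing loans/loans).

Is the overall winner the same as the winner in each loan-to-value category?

Yes

LTV over 85%: MetroCredit 16/66 = 24.2%, FirstBank 7/46 = 15.2% → MetroCredit
LTV 70–85%: MetroCredit 33/56 = 58.9%, FirstBank 21/40 = 52.5% → MetroCredit
LTV under 70%: MetroCredit 23/29 = 79.3%, FirstBank 22/34 = 64.7% → MetroCredit
Overall: MetroCredit 72/151 = 47.7%, FirstBank 50/120 = 41.7% → MetroCredit
MetroCredit wins overall and in every loan-to-value group — no reversal.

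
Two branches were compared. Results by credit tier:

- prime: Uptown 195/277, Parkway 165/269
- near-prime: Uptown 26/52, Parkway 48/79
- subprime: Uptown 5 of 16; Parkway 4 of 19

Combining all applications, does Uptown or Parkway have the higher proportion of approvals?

Prime: Uptown 195/277 = 70.4%, Parkway 165/269 = 61.3% → Uptown
Near-prime: Uptown 26/52 = 50.0%, Parkway 48/79 = 60.8% → Parkway
Subprime: Uptown 5/16 = 31.2%, Parkway 4/19 = 21.1% → Uptown
Overall: Uptown 226/345 = 65.5%, Parkway 217/367 = 59.1% → Uptown
(Neither sweeps every credit group, but Uptown has the higher pooled rate.)

Uptown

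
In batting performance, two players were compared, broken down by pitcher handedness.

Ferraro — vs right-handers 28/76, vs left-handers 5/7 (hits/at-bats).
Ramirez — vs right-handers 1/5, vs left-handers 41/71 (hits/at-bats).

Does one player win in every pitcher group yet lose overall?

Vs right-handers: Ferraro 28/76 = 36.8%, Ramirez 1/5 = 20.0% → Ferraro
Vs left-handers: Ferraro 5/7 = 71.4%, Ramirez 41/71 = 57.7% → Ferraro
Overall: Ferraro 33/83 = 39.8%, Ramirez 42/76 = 55.3% → Ramirez
Ferraro wins each pitcher group but Ramirez wins overall — the comparison reverses. Ferraro's at-bats skew toward vs right-handers, which has a lower base rate.

Yes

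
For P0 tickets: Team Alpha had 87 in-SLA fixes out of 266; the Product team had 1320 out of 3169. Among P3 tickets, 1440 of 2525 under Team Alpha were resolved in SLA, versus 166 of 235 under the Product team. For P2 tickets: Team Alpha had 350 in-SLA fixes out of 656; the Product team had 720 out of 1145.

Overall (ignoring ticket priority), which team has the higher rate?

Team Alpha

P0: Team Alpha 87/266 = 32.7%, the Product team 1320/3169 = 41.7% → the Product team
P3: Team Alpha 1440/2525 = 57.0%, the Product team 166/235 = 70.6% → the Product team
P2: Team Alpha 350/656 = 53.4%, the Product team 720/1145 = 62.9% → the Product team
Overall: Team Alpha 1877/3447 = 54.5%, the Product team 2206/4549 = 48.5% → Team Alpha
(The Product team wins every ticket group but Team Alpha wins overall — the Product team's tickets skew toward the low-rate P0 group.)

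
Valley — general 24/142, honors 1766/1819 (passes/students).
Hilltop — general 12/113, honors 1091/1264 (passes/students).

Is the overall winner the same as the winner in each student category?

General: Valley 24/142 = 16.9%, Hilltop 12/113 = 10.6% → Valley
Honors: Valley 1766/1819 = 97.1%, Hilltop 1091/1264 = 86.3% → Valley
Overall: Valley 1790/1961 = 91.3%, Hilltop 1103/1377 = 80.1% → Valley
Valley wins overall and in every student group — no reversal.

Yes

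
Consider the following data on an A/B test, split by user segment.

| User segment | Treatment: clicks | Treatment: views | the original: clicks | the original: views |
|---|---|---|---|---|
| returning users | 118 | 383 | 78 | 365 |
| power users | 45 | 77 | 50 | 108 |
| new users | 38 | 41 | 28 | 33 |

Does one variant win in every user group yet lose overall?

No

Returning users: Treatment 118/383 = 30.8%, the original 78/365 = 21.4% → Treatment
Power users: Treatment 45/77 = 58.4%, the original 50/108 = 46.3% → Treatment
New users: Treatment 38/41 = 92.7%, the original 28/33 = 84.8% → Treatment
Overall: Treatment 201/501 = 40.1%, the original 156/506 = 30.8% → Treatment
Treatment wins overall and in every user group — no reversal.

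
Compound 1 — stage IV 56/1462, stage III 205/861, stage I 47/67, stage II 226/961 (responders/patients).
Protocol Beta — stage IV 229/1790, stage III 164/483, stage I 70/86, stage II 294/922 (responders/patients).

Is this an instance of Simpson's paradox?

No

Stage IV: Compound 1 56/1462 = 3.8%, Protocol Beta 229/1790 = 12.8% → Protocol Beta
Stage III: Compound 1 205/861 = 23.8%, Protocol Beta 164/483 = 34.0% → Protocol Beta
Stage I: Compound 1 47/67 = 70.1%, Protocol Beta 70/86 = 81.4% → Protocol Beta
Stage II: Compound 1 226/961 = 23.5%, Protocol Beta 294/922 = 31.9% → Protocol Beta
Overall: Compound 1 534/3351 = 15.9%, Protocol Beta 757/3281 = 23.1% → Protocol Beta
Protocol Beta wins overall and in every disease group — no reversal.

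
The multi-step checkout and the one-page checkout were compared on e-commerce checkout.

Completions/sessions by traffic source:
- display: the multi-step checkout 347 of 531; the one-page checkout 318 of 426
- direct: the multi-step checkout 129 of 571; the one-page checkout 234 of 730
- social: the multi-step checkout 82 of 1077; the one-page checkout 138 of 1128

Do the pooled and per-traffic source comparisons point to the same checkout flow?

Yes

Display: the multi-step checkout 347/531 = 65.3%, the one-page checkout 318/426 = 74.6% → the one-page checkout
Direct: the multi-step checkout 129/571 = 22.6%, the one-page checkout 234/730 = 32.1% → the one-page checkout
Social: the multi-step checkout 82/1077 = 7.6%, the one-page checkout 138/1128 = 12.2% → the one-page checkout
Overall: the multi-step checkout 558/2179 = 25.6%, the one-page checkout 690/2284 = 30.2% → the one-page checkout
The one-page checkout wins overall and in every traffic group — no reversal.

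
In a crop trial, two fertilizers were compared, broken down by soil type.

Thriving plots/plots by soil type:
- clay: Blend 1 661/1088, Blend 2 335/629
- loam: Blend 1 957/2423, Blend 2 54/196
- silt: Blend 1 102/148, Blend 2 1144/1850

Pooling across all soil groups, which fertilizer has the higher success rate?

Blend 2

Clay: Blend 1 661/1088 = 60.8%, Blend 2 335/629 = 53.3% → Blend 1
Loam: Blend 1 957/2423 = 39.5%, Blend 2 54/196 = 27.6% → Blend 1
Silt: Blend 1 102/148 = 68.9%, Blend 2 1144/1850 = 61.8% → Blend 1
Overall: Blend 1 1720/3659 = 47.0%, Blend 2 1533/2675 = 57.3% → Blend 2
(Blend 1 wins every soil group but Blend 2 wins overall — Blend 1's plots skew toward the low-rate loam group.)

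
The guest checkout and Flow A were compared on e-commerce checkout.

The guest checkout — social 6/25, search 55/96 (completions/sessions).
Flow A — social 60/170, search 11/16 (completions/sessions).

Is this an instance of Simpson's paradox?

Social: the guest checkout 6/25 = 24.0%, Flow A 60/170 = 35.3% → Flow A
Search: the guest checkout 55/96 = 57.3%, Flow A 11/16 = 68.8% → Flow A
Overall: the guest checkout 61/121 = 50.4%, Flow A 71/186 = 38.2% → the guest checkout
Flow A wins each traffic group but the guest checkout wins overall — the comparison reverses. Flow A's sessions skew toward social, which has a lower base rate.

Yes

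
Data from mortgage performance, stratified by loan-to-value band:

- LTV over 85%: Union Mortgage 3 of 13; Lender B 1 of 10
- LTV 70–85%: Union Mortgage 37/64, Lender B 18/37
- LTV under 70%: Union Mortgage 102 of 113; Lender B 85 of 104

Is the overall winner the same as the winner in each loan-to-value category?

LTV over 85%: Union Mortgage 3/13 = 23.1%, Lender B 1/10 = 10.0% → Union Mortgage
LTV 70–85%: Union Mortgage 37/64 = 57.8%, Lender B 18/37 = 48.6% → Union Mortgage
LTV under 70%: Union Mortgage 102/113 = 90.3%, Lender B 85/104 = 81.7% → Union Mortgage
Overall: Union Mortgage 142/190 = 74.7%, Lender B 104/151 = 68.9% → Union Mortgage
Union Mortgage wins overall and in every loan-to-value group — no reversal.

Yes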